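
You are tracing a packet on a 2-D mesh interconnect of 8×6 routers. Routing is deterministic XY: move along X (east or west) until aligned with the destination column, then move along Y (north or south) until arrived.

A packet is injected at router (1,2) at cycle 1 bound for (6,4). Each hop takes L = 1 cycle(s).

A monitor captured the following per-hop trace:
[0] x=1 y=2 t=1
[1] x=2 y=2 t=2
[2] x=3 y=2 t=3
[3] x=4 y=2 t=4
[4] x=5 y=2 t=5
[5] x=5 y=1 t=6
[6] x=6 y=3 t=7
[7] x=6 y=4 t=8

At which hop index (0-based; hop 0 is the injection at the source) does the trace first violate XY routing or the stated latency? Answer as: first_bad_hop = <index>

hop 1: step (+1,+0), +1 cyc — ok
hop 2: step (+1,+0), +1 cyc — ok
hop 3: step (+1,+0), +1 cyc — ok
hop 4: step (+1,+0), +1 cyc — ok
hop 5: step (+0,-1), +1 cyc — BAD: Y-move but x=5≠6

first_bad_hop = 5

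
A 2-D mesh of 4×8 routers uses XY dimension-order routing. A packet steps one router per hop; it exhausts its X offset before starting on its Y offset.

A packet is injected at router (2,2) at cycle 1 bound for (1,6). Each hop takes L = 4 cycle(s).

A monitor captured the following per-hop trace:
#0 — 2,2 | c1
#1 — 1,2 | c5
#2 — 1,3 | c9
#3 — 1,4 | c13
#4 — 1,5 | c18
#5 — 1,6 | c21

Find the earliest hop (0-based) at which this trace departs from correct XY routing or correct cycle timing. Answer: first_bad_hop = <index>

first_bad_hop = 4

  1: Δx=-1 Δy=+0 Δt=4 [ok]
  2: Δx=+0 Δy=+1 Δt=4 [ok]
  3: Δx=+0 Δy=+1 Δt=4 [ok]
  4: Δx=+0 Δy=+1 Δt=5 [BAD: Δcyc=5≠L]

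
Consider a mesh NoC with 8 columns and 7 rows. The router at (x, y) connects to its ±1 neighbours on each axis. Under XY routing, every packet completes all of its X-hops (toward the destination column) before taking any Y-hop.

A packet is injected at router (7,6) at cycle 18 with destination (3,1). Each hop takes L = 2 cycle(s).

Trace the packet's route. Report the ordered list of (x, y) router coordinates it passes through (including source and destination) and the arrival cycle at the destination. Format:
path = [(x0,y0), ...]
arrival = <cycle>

path = [(7,6), (6,6), (5,6), (4,6), (3,6), (3,5), (3,4), (3,3), (3,2), (3,1)]
arrival = 36

src (7,6)  cyc=18
W→(6,6)  cyc=20
W→(5,6)  cyc=22
W→(4,6)  cyc=24
W→(3,6)  cyc=26
S→(3,5)  cyc=28
S→(3,4)  cyc=30
S→(3,3)  cyc=32
S→(3,2)  cyc=34
S→(3,1)  cyc=36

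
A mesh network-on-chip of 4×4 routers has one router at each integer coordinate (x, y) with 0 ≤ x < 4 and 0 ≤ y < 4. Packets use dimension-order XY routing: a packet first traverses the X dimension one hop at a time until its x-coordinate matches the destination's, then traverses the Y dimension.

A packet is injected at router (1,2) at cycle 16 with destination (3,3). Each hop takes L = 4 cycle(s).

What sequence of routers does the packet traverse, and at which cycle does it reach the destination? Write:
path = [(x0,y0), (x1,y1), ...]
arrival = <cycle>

path = [(1,2), (2,2), (3,2), (3,3)]
arrival = 28

src (1,2)  cyc=16
E→(2,2)  cyc=20
E→(3,2)  cyc=24
N→(3,3)  cyc=28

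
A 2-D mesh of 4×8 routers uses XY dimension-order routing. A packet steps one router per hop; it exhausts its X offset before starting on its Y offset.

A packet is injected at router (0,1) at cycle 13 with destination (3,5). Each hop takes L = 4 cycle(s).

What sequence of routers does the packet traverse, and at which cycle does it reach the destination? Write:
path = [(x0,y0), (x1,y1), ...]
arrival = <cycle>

path = [(0,1), (1,1), (2,1), (3,1), (3,2), (3,3), (3,4), (3,5)]
arrival = 41

t=13: at (0,1)
t=17: at (1,1) after E
t=21: at (2,1) after E
t=25: at (3,1) after E
t=29: at (3,2) after N
t=33: at (3,3) after N
t=37: at (3,4) after N
t=41: at (3,5) after N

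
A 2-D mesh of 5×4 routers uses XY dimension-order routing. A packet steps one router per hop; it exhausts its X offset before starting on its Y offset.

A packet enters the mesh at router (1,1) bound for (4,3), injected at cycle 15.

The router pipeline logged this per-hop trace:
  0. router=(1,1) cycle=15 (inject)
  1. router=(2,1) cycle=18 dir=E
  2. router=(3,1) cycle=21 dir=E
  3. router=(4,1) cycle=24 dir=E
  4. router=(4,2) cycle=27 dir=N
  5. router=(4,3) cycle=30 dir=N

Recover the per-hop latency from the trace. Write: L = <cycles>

L = 3

From hop 0 (15) to hop 1 (18): +3 cycles.
That increment is L by definition: L = 3.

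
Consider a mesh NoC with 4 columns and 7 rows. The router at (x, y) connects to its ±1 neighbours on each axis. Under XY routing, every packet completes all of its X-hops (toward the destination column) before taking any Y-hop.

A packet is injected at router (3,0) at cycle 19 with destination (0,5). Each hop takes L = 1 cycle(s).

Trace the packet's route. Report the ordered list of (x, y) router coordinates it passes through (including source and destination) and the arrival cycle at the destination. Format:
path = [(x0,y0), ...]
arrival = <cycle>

hop 0: (3,0) @ cyc 19
hop 1: (2,0) @ cyc 20  [W]
hop 2: (1,0) @ cyc 21  [W]
hop 3: (0,0) @ cyc 22  [W]
hop 4: (0,1) @ cyc 23  [N]
hop 5: (0,2) @ cyc 24  [N]
hop 6: (0,3) @ cyc 25  [N]
hop 7: (0,4) @ cyc 26  [N]
hop 8: (0,5) @ cyc 27  [N]

path = [(3,0), (2,0), (1,0), (0,0), (0,1), (0,2), (0,3), (0,4), (0,5)]
arrival = 27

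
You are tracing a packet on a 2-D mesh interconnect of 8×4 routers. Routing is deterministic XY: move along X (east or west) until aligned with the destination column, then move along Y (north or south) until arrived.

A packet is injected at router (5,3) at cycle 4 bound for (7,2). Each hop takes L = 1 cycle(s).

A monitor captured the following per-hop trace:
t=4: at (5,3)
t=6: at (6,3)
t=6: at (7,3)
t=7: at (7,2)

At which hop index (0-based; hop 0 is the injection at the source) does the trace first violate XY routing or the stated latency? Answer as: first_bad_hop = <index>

  1: Δx=+1 Δy=+0 Δt=2 [BAD: Δcyc=2≠L]

first_bad_hop = 1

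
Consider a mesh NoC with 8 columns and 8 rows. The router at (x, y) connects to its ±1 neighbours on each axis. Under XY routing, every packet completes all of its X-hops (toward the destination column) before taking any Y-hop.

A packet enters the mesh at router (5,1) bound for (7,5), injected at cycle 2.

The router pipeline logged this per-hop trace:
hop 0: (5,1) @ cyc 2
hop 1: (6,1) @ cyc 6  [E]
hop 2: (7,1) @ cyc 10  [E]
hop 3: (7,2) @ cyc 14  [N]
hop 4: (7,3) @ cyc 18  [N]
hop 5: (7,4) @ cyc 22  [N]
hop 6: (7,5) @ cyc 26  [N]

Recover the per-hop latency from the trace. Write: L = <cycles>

From hop 0 (2) to hop 1 (6): +4 cycles.
Each hop adds L, hence L = 4.

L = 4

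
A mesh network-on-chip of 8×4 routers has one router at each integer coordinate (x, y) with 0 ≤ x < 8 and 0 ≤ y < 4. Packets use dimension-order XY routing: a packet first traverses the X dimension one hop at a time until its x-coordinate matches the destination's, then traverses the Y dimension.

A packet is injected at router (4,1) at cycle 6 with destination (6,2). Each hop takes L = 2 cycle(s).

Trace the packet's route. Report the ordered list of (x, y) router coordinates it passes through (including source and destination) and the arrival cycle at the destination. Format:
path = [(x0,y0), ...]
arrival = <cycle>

path = [(4,1), (5,1), (6,1), (6,2)]
arrival = 12

src (4,1)  cyc=6
E→(5,1)  cyc=8
E→(6,1)  cyc=10
N→(6,2)  cyc=12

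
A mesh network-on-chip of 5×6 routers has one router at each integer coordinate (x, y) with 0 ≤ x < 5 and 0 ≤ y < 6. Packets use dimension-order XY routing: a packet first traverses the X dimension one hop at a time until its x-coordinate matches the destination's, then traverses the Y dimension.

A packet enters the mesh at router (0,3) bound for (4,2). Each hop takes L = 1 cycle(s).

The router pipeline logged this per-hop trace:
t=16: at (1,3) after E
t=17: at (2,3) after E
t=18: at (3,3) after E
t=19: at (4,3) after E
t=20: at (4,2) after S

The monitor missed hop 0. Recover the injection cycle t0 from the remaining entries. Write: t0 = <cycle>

Hop 1 reached at cycle 16; hop k is at t0 + k·L.
Therefore t0 = 16 − L = 15.

t0 = 15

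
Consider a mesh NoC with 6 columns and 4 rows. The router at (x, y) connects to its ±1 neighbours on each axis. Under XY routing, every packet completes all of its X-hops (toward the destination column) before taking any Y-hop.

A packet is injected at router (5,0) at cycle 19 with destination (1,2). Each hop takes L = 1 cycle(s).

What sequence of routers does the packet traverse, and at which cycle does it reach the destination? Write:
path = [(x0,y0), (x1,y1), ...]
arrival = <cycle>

[0] x=5 y=0 t=19
[1] x=4 y=0 t=20 →W
[2] x=3 y=0 t=21 →W
[3] x=2 y=0 t=22 →W
[4] x=1 y=0 t=23 →W
[5] x=1 y=1 t=24 →N
[6] x=1 y=2 t=25 →N

path = [(5,0), (4,0), (3,0), (2,0), (1,0), (1,1), (1,2)]
arrival = 25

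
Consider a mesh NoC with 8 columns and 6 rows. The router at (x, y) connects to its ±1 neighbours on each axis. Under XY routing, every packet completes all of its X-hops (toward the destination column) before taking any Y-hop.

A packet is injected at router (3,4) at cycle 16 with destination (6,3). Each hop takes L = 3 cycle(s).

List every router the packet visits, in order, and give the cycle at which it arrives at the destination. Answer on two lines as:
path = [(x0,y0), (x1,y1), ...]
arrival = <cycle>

path = [(3,4), (4,4), (5,4), (6,4), (6,3)]
arrival = 28

hop 0: (3,4) @ cyc 16
hop 1: (4,4) @ cyc 19  [E]
hop 2: (5,4) @ cyc 22  [E]
hop 3: (6,4) @ cyc 25  [E]
hop 4: (6,3) @ cyc 28  [S]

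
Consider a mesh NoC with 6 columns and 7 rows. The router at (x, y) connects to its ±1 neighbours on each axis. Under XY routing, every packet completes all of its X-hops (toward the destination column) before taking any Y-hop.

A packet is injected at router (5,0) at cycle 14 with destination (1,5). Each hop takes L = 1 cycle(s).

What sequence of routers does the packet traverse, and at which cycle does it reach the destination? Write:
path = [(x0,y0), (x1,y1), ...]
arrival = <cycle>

path = [(5,0), (4,0), (3,0), (2,0), (1,0), (1,1), (1,2), (1,3), (1,4), (1,5)]
arrival = 23

[0] x=5 y=0 t=14
[1] x=4 y=0 t=15 →W
[2] x=3 y=0 t=16 →W
[3] x=2 y=0 t=17 →W
[4] x=1 y=0 t=18 →W
[5] x=1 y=1 t=19 →N
[6] x=1 y=2 t=20 →N
[7] x=1 y=3 t=21 →N
[8] x=1 y=4 t=22 →N
[9] x=1 y=5 t=23 →N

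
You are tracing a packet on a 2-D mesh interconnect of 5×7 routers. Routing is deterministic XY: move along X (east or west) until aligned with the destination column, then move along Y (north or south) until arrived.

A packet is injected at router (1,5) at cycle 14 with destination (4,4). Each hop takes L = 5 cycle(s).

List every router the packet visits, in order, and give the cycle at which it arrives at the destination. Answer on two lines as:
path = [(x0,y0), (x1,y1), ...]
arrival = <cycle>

  0. router=(1,5) cycle=14 (inject)
  1. router=(2,5) cycle=19 dir=E
  2. router=(3,5) cycle=24 dir=E
  3. router=(4,5) cycle=29 dir=E
  4. router=(4,4) cycle=34 dir=S

path = [(1,5), (2,5), (3,5), (4,5), (4,4)]
arrival = 34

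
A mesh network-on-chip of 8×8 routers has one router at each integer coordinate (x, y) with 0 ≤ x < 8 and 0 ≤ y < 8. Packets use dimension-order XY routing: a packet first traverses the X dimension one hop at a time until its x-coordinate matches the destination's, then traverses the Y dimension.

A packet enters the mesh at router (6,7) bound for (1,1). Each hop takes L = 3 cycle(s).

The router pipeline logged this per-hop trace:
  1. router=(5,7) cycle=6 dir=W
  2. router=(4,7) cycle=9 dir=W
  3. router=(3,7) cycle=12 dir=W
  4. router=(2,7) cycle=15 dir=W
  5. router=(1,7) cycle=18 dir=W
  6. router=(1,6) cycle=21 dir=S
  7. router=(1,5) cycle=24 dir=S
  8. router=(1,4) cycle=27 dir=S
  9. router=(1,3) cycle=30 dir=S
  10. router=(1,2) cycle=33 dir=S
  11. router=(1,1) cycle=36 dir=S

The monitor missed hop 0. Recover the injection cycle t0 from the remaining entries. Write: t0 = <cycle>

At hop 1 the cycle is 6; in general cyc_k = t0 + kL.
Subtract one hop: t0 = 6 − 3 = 3.

t0 = 3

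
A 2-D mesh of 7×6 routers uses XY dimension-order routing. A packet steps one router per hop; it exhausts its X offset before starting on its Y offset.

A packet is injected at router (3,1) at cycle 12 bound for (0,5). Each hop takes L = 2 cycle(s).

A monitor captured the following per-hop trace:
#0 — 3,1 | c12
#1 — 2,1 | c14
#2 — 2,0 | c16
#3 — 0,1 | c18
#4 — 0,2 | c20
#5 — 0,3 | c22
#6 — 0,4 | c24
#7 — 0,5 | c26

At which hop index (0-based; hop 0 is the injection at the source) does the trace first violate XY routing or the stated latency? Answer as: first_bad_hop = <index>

first_bad_hop = 2

[1] (-1,+0) / 2c ⇒ ok
[2] (+0,-1) / 2c ⇒ BAD: Y-move but x=2≠0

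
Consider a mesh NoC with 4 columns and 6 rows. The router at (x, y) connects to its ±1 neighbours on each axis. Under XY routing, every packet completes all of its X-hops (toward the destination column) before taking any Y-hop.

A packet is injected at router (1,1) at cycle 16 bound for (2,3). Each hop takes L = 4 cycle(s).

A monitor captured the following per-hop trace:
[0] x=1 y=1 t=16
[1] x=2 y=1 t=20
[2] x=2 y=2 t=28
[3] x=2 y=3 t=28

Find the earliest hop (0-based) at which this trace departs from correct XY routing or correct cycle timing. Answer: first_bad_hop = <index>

hop 1: step (+1,+0), +4 cyc — ok
hop 2: step (+0,+1), +8 cyc — BAD: Δcyc=8≠L

first_bad_hop = 2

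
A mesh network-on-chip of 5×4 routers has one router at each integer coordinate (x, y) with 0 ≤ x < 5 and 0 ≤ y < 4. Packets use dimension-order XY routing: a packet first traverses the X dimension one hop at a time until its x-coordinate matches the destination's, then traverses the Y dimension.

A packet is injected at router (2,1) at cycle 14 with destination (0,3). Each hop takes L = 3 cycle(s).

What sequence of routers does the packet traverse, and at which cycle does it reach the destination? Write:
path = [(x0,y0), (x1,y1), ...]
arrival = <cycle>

hop 0: (2,1) @ cyc 14
hop 1: (1,1) @ cyc 17  [W]
hop 2: (0,1) @ cyc 20  [W]
hop 3: (0,2) @ cyc 23  [N]
hop 4: (0,3) @ cyc 26  [N]

path = [(2,1), (1,1), (0,1), (0,2), (0,3)]
arrival = 26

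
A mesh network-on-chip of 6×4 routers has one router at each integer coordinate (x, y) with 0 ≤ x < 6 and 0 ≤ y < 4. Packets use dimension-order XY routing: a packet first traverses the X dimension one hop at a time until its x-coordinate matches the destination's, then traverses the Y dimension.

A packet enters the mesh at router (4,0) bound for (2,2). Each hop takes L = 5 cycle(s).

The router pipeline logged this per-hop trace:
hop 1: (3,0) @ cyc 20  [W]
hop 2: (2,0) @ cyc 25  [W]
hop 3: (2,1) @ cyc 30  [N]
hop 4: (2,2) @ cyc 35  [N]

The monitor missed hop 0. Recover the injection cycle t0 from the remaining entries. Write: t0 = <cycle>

Hop 1 reached at cycle 20; hop k is at t0 + k·L.
Subtract one hop: t0 = 20 − 5 = 15.

t0 = 15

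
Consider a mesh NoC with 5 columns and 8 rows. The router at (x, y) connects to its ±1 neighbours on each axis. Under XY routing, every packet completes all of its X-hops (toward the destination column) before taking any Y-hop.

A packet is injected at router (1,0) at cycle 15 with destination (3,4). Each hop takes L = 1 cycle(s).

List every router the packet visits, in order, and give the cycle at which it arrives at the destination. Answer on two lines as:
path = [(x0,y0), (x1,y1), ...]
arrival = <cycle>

path = [(1,0), (2,0), (3,0), (3,1), (3,2), (3,3), (3,4)]
arrival = 21

#0 — 1,0 | c15
#1 — 2,0 | c16 | E
#2 — 3,0 | c17 | E
#3 — 3,1 | c18 | N
#4 — 3,2 | c19 | N
#5 — 3,3 | c20 | N
#6 — 3,4 | c21 | N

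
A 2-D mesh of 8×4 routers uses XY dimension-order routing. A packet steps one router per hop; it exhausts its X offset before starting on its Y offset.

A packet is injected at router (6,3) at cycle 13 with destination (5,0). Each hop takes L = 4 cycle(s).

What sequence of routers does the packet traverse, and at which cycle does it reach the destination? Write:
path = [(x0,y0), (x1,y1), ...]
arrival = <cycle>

src (6,3)  cyc=13
W→(5,3)  cyc=17
S→(5,2)  cyc=21
S→(5,1)  cyc=25
S→(5,0)  cyc=29

path = [(6,3), (5,3), (5,2), (5,1), (5,0)]
arrival = 29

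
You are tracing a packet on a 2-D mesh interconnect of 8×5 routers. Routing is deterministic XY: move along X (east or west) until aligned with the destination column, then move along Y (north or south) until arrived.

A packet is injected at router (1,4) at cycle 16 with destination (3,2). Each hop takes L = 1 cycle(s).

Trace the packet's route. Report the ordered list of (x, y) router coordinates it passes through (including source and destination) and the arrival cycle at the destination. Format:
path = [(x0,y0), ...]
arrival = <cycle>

#0 — 1,4 | c16
#1 — 2,4 | c17 | E
#2 — 3,4 | c18 | E
#3 — 3,3 | c19 | S
#4 — 3,2 | c20 | S

path = [(1,4), (2,4), (3,4), (3,3), (3,2)]
arrival = 20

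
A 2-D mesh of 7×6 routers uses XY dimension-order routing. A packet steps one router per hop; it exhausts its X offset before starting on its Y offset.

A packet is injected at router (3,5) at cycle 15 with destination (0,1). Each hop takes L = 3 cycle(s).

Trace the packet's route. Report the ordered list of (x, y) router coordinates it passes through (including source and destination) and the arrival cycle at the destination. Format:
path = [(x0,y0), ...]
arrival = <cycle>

t=15: at (3,5)
t=18: at (2,5) after W
t=21: at (1,5) after W
t=24: at (0,5) after W
t=27: at (0,4) after S
t=30: at (0,3) after S
t=33: at (0,2) after S
t=36: at (0,1) after S

path = [(3,5), (2,5), (1,5), (0,5), (0,4), (0,3), (0,2), (0,1)]
arrival = 36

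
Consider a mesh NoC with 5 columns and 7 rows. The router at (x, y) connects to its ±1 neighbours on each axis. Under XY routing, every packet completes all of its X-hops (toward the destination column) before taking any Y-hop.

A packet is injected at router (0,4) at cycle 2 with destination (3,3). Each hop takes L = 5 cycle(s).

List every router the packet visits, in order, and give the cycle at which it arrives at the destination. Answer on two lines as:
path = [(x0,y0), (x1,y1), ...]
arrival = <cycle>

  0. router=(0,4) cycle=2 (inject)
  1. router=(1,4) cycle=7 dir=E
  2. router=(2,4) cycle=12 dir=E
  3. router=(3,4) cycle=17 dir=E
  4. router=(3,3) cycle=22 dir=S

path = [(0,4), (1,4), (2,4), (3,4), (3,3)]
arrival = 22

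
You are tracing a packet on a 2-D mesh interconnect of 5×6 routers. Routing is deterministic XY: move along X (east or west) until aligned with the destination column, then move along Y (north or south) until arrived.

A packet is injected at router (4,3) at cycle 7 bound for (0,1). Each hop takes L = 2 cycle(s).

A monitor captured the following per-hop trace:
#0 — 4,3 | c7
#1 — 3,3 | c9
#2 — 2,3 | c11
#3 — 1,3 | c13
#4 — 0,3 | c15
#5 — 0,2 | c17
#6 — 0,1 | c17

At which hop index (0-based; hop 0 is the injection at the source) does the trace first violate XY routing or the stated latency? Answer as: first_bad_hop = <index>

check 1→ d=(-1,0) cyc+2: ok
check 2→ d=(-1,0) cyc+2: ok
check 3→ d=(-1,0) cyc+2: ok
check 4→ d=(-1,0) cyc+2: ok
check 5→ d=(0,-1) cyc+2: ok
check 6→ d=(0,-1) cyc+0: BAD: Δcyc=0≠L

first_bad_hop = 6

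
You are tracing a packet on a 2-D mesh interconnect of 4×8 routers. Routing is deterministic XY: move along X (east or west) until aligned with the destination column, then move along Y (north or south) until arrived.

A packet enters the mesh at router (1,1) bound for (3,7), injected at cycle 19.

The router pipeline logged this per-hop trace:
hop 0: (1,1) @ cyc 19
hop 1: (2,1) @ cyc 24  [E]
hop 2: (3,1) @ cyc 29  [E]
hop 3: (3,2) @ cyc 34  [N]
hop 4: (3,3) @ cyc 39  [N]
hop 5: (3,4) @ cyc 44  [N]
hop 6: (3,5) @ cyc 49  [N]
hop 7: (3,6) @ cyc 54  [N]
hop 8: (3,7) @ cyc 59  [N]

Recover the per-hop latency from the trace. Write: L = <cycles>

L = 5

Between hops 0 and 1 the cycle counter advances 24 − 19 = 5.
Each hop adds L, hence L = 5.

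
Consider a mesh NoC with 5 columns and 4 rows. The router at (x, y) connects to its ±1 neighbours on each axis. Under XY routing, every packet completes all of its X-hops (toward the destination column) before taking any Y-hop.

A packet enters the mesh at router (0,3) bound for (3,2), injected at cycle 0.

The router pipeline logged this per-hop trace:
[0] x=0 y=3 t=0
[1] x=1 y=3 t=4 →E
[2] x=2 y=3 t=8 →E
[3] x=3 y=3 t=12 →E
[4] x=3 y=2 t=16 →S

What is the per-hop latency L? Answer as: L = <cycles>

L = 4

From hop 0 (0) to hop 1 (4): +4 cycles.
Each hop adds L, hence L = 4.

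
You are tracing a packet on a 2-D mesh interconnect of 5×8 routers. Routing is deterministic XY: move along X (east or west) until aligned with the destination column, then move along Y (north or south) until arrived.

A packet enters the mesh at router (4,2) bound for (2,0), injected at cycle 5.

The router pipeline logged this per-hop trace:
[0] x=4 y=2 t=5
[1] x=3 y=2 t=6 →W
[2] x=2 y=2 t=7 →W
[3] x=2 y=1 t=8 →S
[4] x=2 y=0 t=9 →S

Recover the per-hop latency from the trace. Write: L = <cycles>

Between hops 0 and 1 the cycle counter advances 6 − 5 = 1.
Each hop adds L, hence L = 1.

L = 1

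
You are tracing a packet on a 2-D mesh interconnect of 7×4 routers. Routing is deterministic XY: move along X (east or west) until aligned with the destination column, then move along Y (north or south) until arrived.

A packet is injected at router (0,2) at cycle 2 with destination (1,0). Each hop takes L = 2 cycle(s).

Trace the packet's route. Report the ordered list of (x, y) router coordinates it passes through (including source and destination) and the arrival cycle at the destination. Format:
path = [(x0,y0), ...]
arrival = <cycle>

[0] x=0 y=2 t=2
[1] x=1 y=2 t=4 →E
[2] x=1 y=1 t=6 →S
[3] x=1 y=0 t=8 →S

path = [(0,2), (1,2), (1,1), (1,0)]
arrival = 8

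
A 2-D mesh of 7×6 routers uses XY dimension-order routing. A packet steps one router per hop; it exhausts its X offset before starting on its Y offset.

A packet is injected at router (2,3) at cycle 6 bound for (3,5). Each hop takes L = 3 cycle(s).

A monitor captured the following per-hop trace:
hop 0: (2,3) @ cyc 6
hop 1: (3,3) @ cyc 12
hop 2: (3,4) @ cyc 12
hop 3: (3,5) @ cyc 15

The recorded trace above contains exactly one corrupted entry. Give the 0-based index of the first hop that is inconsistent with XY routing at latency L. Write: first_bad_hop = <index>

hop 1: step (+1,+0), +6 cyc — BAD: Δcyc=6≠L

first_bad_hop = 1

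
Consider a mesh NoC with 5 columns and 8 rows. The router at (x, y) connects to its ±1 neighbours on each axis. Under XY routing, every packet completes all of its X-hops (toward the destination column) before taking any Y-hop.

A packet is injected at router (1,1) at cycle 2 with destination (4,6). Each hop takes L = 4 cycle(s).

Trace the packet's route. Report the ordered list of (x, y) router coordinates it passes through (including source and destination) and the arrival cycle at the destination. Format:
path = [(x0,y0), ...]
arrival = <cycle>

t=2: at (1,1)
t=6: at (2,1) after E
t=10: at (3,1) after E
t=14: at (4,1) after E
t=18: at (4,2) after N
t=22: at (4,3) after N
t=26: at (4,4) after N
t=30: at (4,5) after N
t=34: at (4,6) after N

path = [(1,1), (2,1), (3,1), (4,1), (4,2), (4,3), (4,4), (4,5), (4,6)]
arrival = 34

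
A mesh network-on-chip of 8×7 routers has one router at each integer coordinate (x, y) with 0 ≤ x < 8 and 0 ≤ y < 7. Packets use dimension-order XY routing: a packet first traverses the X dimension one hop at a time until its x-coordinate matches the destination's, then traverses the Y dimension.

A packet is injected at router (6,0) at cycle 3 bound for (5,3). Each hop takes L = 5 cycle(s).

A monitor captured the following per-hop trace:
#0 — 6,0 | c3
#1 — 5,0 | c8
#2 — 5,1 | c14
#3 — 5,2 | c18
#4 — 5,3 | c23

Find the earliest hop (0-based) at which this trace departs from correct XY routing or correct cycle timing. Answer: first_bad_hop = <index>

hop 1: step (-1,+0), +5 cyc — ok
hop 2: step (+0,+1), +6 cyc — BAD: Δcyc=6≠L

first_bad_hop = 2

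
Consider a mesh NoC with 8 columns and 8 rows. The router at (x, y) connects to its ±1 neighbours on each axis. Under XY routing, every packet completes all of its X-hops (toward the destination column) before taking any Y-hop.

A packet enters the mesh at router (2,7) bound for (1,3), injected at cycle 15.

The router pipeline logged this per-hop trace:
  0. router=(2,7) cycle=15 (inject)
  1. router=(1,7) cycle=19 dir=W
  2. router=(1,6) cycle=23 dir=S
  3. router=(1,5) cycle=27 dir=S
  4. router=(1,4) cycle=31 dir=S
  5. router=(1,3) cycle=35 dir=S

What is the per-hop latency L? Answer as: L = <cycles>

cyc[1] − cyc[0] = 19 − 15 = 4.
Each hop adds L, hence L = 4.

L = 4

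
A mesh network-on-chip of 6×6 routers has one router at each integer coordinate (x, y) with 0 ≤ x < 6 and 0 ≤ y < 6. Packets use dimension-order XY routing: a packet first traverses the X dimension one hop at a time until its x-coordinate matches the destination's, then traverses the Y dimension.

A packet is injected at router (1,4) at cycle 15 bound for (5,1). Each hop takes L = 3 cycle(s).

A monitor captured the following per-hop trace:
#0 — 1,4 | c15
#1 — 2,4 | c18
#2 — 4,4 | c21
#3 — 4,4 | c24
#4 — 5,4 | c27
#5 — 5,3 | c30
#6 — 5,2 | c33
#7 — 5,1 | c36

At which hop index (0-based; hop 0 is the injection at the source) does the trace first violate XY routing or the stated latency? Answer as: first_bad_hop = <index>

first_bad_hop = 2

hop 1: step (+1,+0), +3 cyc — ok
hop 2: step (+2,+0), +3 cyc — BAD: non-unit step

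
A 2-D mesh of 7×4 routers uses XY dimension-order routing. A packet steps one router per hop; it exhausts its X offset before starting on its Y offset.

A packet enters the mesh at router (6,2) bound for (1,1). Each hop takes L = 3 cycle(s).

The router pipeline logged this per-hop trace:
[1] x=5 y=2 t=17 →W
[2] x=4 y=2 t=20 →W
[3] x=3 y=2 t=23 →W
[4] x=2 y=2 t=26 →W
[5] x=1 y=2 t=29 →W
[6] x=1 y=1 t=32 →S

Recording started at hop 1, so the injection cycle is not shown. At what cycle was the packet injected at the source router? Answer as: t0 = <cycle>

t0 = 14

At hop 1 the cycle is 17; in general cyc_k = t0 + kL.
Subtract one hop: t0 = 17 − 3 = 14.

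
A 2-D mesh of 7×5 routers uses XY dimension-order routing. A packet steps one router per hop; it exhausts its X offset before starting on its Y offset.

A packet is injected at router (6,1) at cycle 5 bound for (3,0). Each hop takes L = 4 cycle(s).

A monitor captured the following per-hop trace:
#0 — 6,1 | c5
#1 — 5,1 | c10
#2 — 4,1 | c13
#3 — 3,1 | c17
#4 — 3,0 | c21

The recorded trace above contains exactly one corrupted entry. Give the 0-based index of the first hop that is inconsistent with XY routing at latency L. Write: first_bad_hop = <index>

first_bad_hop = 1

hop 1: step (-1,+0), +5 cyc — BAD: Δcyc=5≠L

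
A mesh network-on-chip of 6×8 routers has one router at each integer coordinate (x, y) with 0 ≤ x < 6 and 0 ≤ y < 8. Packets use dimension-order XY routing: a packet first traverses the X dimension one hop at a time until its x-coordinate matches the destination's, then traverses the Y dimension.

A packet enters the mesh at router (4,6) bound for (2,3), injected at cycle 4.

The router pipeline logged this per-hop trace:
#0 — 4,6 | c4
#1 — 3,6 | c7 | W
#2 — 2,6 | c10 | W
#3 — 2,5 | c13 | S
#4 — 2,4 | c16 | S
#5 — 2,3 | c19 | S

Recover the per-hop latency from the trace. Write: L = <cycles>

cyc[1] − cyc[0] = 7 − 4 = 3.
One hop costs L cycles, so L = 3.

L = 3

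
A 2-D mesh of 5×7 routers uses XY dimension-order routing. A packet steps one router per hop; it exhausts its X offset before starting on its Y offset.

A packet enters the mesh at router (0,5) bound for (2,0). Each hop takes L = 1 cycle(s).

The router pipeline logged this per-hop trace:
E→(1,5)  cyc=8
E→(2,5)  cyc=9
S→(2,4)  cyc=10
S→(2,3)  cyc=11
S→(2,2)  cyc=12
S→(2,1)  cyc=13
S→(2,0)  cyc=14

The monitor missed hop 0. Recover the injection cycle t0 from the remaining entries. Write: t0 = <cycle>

The first recorded entry is hop 1 at cycle 8.
Subtract one hop: t0 = 8 − 1 = 7.

t0 = 7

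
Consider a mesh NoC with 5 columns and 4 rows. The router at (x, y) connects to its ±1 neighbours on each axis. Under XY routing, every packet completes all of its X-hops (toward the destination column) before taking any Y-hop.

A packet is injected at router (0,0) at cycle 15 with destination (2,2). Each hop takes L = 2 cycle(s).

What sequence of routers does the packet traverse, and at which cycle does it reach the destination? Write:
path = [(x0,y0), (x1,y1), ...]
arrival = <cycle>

path = [(0,0), (1,0), (2,0), (2,1), (2,2)]
arrival = 23

[0] x=0 y=0 t=15
[1] x=1 y=0 t=17 →E
[2] x=2 y=0 t=19 →E
[3] x=2 y=1 t=21 →N
[4] x=2 y=2 t=23 →N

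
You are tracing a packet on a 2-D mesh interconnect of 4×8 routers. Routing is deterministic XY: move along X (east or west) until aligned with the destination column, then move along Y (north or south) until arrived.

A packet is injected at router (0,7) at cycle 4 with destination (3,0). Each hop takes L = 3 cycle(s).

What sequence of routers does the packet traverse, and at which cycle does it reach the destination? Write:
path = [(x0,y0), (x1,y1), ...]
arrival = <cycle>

path = [(0,7), (1,7), (2,7), (3,7), (3,6), (3,5), (3,4), (3,3), (3,2), (3,1), (3,0)]
arrival = 34

t=4: at (0,7)
t=7: at (1,7) after E
t=10: at (2,7) after E
t=13: at (3,7) after E
t=16: at (3,6) after S
t=19: at (3,5) after S
t=22: at (3,4) after S
t=25: at (3,3) after S
t=28: at (3,2) after S
t=31: at (3,1) after S
t=34: at (3,0) after S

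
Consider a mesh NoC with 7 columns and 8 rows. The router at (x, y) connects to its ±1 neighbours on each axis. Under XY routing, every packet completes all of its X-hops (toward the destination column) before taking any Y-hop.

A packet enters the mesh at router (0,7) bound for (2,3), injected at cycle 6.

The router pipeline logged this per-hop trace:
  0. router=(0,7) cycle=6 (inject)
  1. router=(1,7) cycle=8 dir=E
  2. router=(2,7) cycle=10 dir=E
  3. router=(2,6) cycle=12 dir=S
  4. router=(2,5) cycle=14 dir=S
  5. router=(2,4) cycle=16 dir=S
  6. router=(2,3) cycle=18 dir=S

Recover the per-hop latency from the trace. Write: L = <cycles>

Δcyc across hop 0→1: 8 − 6 = 2.
One hop costs L cycles, so L = 2.

L = 2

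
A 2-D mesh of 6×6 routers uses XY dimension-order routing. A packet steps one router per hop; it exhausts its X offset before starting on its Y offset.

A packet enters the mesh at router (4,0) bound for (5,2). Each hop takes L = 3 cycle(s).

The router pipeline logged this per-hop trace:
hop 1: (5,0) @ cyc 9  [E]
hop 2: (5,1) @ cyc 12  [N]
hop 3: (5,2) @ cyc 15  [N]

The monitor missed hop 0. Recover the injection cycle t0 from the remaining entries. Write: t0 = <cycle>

t0 = 6

Hop 1 reached at cycle 9; hop k is at t0 + k·L.
Therefore t0 = 9 − L = 6.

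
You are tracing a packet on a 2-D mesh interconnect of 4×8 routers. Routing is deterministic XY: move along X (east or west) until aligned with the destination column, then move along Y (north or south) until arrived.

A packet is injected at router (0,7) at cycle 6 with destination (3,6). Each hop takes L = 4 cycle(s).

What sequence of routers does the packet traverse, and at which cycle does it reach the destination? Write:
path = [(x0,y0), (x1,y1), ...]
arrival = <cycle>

path = [(0,7), (1,7), (2,7), (3,7), (3,6)]
arrival = 22

  0. router=(0,7) cycle=6 (inject)
  1. router=(1,7) cycle=10 dir=E
  2. router=(2,7) cycle=14 dir=E
  3. router=(3,7) cycle=18 dir=E
  4. router=(3,6) cycle=22 dir=S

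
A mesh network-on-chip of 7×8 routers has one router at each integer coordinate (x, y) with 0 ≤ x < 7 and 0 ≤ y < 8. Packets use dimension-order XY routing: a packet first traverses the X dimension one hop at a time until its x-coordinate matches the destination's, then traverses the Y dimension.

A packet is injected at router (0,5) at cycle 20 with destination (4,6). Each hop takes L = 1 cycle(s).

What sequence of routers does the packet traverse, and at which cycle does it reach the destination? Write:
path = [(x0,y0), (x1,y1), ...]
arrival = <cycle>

src (0,5)  cyc=20
E→(1,5)  cyc=21
E→(2,5)  cyc=22
E→(3,5)  cyc=23
E→(4,5)  cyc=24
N→(4,6)  cyc=25

path = [(0,5), (1,5), (2,5), (3,5), (4,5), (4,6)]
arrival = 25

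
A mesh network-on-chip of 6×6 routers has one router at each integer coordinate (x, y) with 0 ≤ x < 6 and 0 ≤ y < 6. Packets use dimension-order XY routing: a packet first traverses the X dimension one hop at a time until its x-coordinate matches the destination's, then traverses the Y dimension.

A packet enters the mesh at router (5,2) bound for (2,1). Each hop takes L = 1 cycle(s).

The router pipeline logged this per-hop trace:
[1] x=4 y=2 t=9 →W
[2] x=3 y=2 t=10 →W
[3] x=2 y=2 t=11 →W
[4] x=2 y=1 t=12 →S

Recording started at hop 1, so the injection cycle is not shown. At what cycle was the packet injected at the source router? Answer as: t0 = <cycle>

t0 = 8

At hop 1 the cycle is 9; in general cyc_k = t0 + kL.
t0 = cyc[1] − L = 9 − 1 = 8.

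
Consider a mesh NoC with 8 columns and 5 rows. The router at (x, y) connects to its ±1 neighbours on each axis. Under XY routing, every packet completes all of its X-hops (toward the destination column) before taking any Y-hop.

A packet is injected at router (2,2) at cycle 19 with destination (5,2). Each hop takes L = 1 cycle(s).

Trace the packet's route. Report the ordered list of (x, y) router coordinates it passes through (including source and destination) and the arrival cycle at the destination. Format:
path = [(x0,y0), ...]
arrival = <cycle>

  0. router=(2,2) cycle=19 (inject)
  1. router=(3,2) cycle=20 dir=E
  2. router=(4,2) cycle=21 dir=E
  3. router=(5,2) cycle=22 dir=E

path = [(2,2), (3,2), (4,2), (5,2)]
arrival = 22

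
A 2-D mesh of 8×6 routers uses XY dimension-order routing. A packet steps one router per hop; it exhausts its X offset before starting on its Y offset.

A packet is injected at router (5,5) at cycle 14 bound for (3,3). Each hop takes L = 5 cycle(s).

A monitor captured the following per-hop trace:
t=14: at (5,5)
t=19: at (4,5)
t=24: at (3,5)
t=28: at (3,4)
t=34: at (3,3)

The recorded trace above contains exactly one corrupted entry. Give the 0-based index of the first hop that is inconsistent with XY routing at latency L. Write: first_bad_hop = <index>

first_bad_hop = 3

hop 1: step (-1,+0), +5 cyc — ok
hop 2: step (-1,+0), +5 cyc — ok
hop 3: step (+0,-1), +4 cyc — BAD: Δcyc=4≠L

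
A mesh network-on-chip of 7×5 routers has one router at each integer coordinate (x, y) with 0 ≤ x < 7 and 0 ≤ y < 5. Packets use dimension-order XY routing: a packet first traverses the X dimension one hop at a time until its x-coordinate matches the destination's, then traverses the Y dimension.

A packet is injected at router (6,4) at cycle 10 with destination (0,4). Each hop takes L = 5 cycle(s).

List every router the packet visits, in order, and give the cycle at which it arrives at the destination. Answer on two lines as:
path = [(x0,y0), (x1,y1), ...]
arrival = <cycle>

path = [(6,4), (5,4), (4,4), (3,4), (2,4), (1,4), (0,4)]
arrival = 40

  0. router=(6,4) cycle=10 (inject)
  1. router=(5,4) cycle=15 dir=W
  2. router=(4,4) cycle=20 dir=W
  3. router=(3,4) cycle=25 dir=W
  4. router=(2,4) cycle=30 dir=W
  5. router=(1,4) cycle=35 dir=W
  6. router=(0,4) cycle=40 dir=W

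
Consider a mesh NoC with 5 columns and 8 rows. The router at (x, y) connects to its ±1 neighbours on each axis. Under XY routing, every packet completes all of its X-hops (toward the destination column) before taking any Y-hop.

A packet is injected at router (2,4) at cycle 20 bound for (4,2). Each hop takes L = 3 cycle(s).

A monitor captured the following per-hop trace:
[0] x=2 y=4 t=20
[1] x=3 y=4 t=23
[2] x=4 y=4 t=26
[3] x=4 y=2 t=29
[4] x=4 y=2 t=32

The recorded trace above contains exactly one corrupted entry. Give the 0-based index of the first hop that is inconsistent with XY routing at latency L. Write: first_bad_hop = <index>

first_bad_hop = 3

check 1→ d=(1,0) cyc+3: ok
check 2→ d=(1,0) cyc+3: ok
check 3→ d=(0,-2) cyc+3: BAD: non-unit step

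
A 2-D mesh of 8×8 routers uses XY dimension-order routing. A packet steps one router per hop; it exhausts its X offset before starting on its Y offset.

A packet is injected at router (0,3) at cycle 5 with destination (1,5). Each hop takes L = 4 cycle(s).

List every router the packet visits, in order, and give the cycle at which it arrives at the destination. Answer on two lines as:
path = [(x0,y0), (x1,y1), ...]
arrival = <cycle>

path = [(0,3), (1,3), (1,4), (1,5)]
arrival = 17

[0] x=0 y=3 t=5
[1] x=1 y=3 t=9 →E
[2] x=1 y=4 t=13 →N
[3] x=1 y=5 t=17 →N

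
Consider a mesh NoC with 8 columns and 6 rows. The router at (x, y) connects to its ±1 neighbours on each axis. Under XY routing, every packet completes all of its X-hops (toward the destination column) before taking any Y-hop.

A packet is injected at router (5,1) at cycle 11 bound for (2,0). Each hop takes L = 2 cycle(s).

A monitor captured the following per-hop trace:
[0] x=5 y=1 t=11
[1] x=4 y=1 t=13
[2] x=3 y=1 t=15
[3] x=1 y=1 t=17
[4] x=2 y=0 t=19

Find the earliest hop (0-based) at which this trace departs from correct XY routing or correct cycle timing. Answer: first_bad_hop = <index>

  1: Δx=-1 Δy=+0 Δt=2 [ok]
  2: Δx=-1 Δy=+0 Δt=2 [ok]
  3: Δx=-2 Δy=+0 Δt=2 [BAD: non-unit step]

first_bad_hop = 3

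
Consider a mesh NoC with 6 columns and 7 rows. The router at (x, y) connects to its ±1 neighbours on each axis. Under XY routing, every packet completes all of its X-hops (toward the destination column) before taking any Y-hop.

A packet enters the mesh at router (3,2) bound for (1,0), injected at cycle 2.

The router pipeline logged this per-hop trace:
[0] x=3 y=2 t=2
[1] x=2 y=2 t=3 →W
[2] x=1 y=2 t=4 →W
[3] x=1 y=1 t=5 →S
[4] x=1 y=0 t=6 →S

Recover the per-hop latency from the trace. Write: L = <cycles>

Δcyc across hop 0→1: 3 − 2 = 1.
One hop costs L cycles, so L = 1.

L = 1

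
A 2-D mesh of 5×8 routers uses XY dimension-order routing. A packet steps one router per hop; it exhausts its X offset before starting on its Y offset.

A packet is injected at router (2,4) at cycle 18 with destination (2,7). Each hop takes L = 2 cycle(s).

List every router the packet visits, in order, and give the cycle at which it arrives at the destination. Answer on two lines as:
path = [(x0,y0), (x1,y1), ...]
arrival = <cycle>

path = [(2,4), (2,5), (2,6), (2,7)]
arrival = 24

#0 — 2,4 | c18
#1 — 2,5 | c20 | N
#2 — 2,6 | c22 | N
#3 — 2,7 | c24 | N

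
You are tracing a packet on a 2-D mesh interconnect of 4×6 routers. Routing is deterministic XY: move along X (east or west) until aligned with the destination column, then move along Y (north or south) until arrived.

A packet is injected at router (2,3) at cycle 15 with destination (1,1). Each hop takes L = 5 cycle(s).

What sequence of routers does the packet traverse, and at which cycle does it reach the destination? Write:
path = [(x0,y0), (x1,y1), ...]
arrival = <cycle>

hop 0: (2,3) @ cyc 15
hop 1: (1,3) @ cyc 20  [W]
hop 2: (1,2) @ cyc 25  [S]
hop 3: (1,1) @ cyc 30  [S]

path = [(2,3), (1,3), (1,2), (1,1)]
arrival = 30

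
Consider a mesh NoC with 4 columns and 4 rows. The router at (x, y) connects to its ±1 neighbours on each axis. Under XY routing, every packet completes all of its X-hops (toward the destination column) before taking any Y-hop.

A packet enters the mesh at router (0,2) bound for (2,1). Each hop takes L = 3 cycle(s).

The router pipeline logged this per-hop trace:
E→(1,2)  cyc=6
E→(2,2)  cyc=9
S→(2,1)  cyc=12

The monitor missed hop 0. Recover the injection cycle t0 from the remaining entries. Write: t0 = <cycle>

t0 = 3

The first recorded entry is hop 1 at cycle 6.
So t0 = 6 − 1·3 = 3.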